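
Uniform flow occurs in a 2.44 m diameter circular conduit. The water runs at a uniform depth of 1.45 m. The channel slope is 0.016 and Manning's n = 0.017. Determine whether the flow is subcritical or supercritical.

For a circular section of diameter D = 2.44 m at depth y = 1.45 m, the central angle is θ = 2 arccos(1 − 2y/D) = 3.521 rad. Then A = (D²/8)(θ − sin θ) = 2.896 m² and P = Dθ/2 = 4.296 m.
Hydraulic radius R = A/P = 2.896/4.296 = 0.6742 m.
V = (1/n) R^(2/3) √S = (1/0.017) × 0.6742^(2/3) × √0.016 = 5.721 m/s. Hydraulic depth D_h = A/T = 2.896/2.396 = 1.208 m.
Froude number Fr = V/√(g·D_h) = 5.721/√(9.81×1.208) = 1.66, which is greater than 1, so the flow is supercritical.

supercritical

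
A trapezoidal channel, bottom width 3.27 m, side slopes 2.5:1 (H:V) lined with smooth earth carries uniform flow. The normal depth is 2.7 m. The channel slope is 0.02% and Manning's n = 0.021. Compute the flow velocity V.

With bottom width b = 3.27 m and side slope z = 2.5: A = (b + zy)y = (3.27 + 2.5×2.7)×2.7 = 27.05 m²; P = b + 2y√(1+z²) = 3.27 + 2×2.7×2.693 = 17.81 m.
Hydraulic radius R = A/P = 27.05/17.81 = 1.519 m.
From Manning's equation, V = (1/n) R^(2/3) S^(1/2) = (1/0.021) × 1.519^(2/3) × 0.0002^(1/2) = 0.89 m/s.

V = 0.89 m/s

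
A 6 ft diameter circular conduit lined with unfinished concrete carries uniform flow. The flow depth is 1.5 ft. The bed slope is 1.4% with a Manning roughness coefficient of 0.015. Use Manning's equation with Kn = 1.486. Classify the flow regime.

For a circular section of diameter D = 6 ft at depth y = 1.5 ft, the central angle is θ = 2 arccos(1 − 2y/D) = 2.094 rad. Then A = (D²/8)(θ − sin θ) = 5.528 ft² and P = Dθ/2 = 6.283 ft.
Hydraulic radius R = A/P = 5.528/6.283 = 0.8798 ft.
V = (1.486/n) R^(2/3) √S = (1.486/0.015) × 0.8798^(2/3) × √0.014 = 10.76 ft/s. Hydraulic depth D_h = A/T = 5.528/5.196 = 1.064 ft.
Froude number Fr = V/√(g·D_h) = 10.76/√(32.2×1.064) = 1.84, which is greater than 1, so the flow is supercritical.

supercritical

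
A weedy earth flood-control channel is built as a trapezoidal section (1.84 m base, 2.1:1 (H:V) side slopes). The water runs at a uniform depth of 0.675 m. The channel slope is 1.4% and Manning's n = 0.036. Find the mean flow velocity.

V = 1.91 m/s

With bottom width b = 1.84 m and side slope z = 2.1: A = (b + zy)y = (1.84 + 2.1×0.675)×0.675 = 2.199 m²; P = b + 2y√(1+z²) = 1.84 + 2×0.675×2.326 = 4.98 m.
Hydraulic radius R = A/P = 2.199/4.98 = 0.4415 m.
From Manning's equation, V = (1/n) R^(2/3) S^(1/2) = (1/0.036) × 0.4415^(2/3) × 0.014^(1/2) = 1.91 m/s.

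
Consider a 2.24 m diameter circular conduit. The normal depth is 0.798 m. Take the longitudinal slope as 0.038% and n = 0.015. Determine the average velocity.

For a circular section of diameter D = 2.24 m at depth y = 0.798 m, the central angle is θ = 2 arccos(1 − 2y/D) = 2.558 rad. Then A = (D²/8)(θ − sin θ) = 1.259 m² and P = Dθ/2 = 2.865 m.
Hydraulic radius R = A/P = 1.259/2.865 = 0.4395 m.
From Manning's equation, V = (1/n) R^(2/3) S^(1/2) = (1/0.015) × 0.4395^(2/3) × 0.00038^(1/2) = 0.751 m/s.

V = 0.751 m/s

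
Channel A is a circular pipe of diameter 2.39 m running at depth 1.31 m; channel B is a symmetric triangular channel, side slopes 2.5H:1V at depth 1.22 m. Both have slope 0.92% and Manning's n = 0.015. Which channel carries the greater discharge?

channel B

Channel A: For a circular section of diameter D = 2.39 m at depth y = 1.31 m, the central angle is θ = 2 arccos(1 − 2y/D) = 3.334 rad. Then A = (D²/8)(θ − sin θ) = 2.518 m² and P = Dθ/2 = 3.985 m. Hydraulic radius R = A/P = 2.518/3.985 = 0.6318 m. Q_A = (1/0.015)·2.518·0.6318^(2/3)·√0.0092 = 11.85 m³/s.
Channel B: For a triangular section with side slope z = 2.5: A = zy² = 2.5×1.22² = 3.721 m²; P = 2y√(1+z²) = 2×1.22×2.693 = 6.57 m. Hydraulic radius R = A/P = 3.721/6.57 = 0.5664 m. Q_B = (1/0.015)·3.721·0.5664^(2/3)·√0.0092 = 16.29 m³/s.
Q_A = 11.85 m³/s vs Q_B = 16.29 m³/s, so channel B carries more.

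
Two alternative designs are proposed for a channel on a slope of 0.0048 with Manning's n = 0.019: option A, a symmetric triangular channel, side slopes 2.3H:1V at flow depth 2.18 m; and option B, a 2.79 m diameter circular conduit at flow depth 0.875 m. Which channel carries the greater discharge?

Channel A: For a triangular section with side slope z = 2.3: A = zy² = 2.3×2.18² = 10.93 m²; P = 2y√(1+z²) = 2×2.18×2.508 = 10.93 m. Hydraulic radius R = A/P = 10.93/10.93 = 0.9996 m. Q_A = (1/0.019)·10.93·0.9996^(2/3)·√0.0048 = 39.85 m³/s.
Channel B: For a circular section of diameter D = 2.79 m at depth y = 0.875 m, the central angle is θ = 2 arccos(1 − 2y/D) = 2.378 rad. Then A = (D²/8)(θ − sin θ) = 1.64 m² and P = Dθ/2 = 3.317 m. Hydraulic radius R = A/P = 1.64/3.317 = 0.4946 m. Q_B = (1/0.019)·1.64·0.4946^(2/3)·√0.0048 = 3.741 m³/s.
Q_A = 39.85 m³/s vs Q_B = 3.741 m³/s, so channel A carries more.

channel A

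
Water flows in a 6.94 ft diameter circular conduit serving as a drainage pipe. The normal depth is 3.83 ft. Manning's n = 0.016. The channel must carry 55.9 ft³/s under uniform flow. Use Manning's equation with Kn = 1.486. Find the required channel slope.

For a circular section of diameter D = 6.94 ft at depth y = 3.83 ft, the central angle is θ = 2 arccos(1 − 2y/D) = 3.349 rad. Then A = (D²/8)(θ − sin θ) = 21.41 ft² and P = Dθ/2 = 11.62 ft.
Hydraulic radius R = A/P = 21.41/11.62 = 1.842 ft.
From Manning's equation, S = [nQ / (1.486 A R^(2/3))]² = [0.016 × 55.9 / (1.486 × 21.41 × 1.842^(2/3))]² = 0.00035.

S = 0.00035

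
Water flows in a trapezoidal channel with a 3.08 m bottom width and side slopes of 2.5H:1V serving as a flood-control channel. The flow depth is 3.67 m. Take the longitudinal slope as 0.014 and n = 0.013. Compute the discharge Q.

With bottom width b = 3.08 m and side slope z = 2.5: A = (b + zy)y = (3.08 + 2.5×3.67)×3.67 = 44.98 m²; P = b + 2y√(1+z²) = 3.08 + 2×3.67×2.693 = 22.84 m.
Hydraulic radius R = A/P = 44.98/22.84 = 1.969 m.
Manning's equation: Q = (1/n) A R^(2/3) S^(1/2) = (1/0.013) × 44.98 × 1.969^(2/3) × 0.014^(1/2) = 643 m³/s.

Q = 643 m³/s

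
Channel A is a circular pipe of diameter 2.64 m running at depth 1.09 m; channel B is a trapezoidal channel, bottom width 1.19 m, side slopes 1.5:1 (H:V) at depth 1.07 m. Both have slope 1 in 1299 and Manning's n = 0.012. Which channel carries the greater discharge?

Channel A: For a circular section of diameter D = 2.64 m at depth y = 1.09 m, the central angle is θ = 2 arccos(1 − 2y/D) = 2.791 rad. Then A = (D²/8)(θ − sin θ) = 2.133 m² and P = Dθ/2 = 3.685 m. Hydraulic radius R = A/P = 2.133/3.685 = 0.5789 m. Q_A = (1/0.012)·2.133·0.5789^(2/3)·√0.0007698 = 3.425 m³/s.
Channel B: With bottom width b = 1.19 m and side slope z = 1.5: A = (b + zy)y = (1.19 + 1.5×1.07)×1.07 = 2.991 m²; P = b + 2y√(1+z²) = 1.19 + 2×1.07×1.803 = 5.048 m. Hydraulic radius R = A/P = 2.991/5.048 = 0.5924 m. Q_B = (1/0.012)·2.991·0.5924^(2/3)·√0.0007698 = 4.878 m³/s.
Q_A = 3.425 m³/s vs Q_B = 4.878 m³/s, so channel B carries more.

channel B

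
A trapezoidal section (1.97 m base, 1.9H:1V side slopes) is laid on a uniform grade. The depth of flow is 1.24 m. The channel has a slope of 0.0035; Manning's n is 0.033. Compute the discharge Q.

With bottom width b = 1.97 m and side slope z = 1.9: A = (b + zy)y = (1.97 + 1.9×1.24)×1.24 = 5.364 m²; P = b + 2y√(1+z²) = 1.97 + 2×1.24×2.147 = 7.295 m.
Hydraulic radius R = A/P = 5.364/7.295 = 0.7354 m.
Manning's equation: Q = (1/n) A R^(2/3) S^(1/2) = (1/0.033) × 5.364 × 0.7354^(2/3) × 0.0035^(1/2) = 7.83 m³/s.

Q = 7.83 m³/s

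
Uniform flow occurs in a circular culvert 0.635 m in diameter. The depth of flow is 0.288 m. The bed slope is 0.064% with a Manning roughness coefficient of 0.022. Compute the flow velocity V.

For a circular section of diameter D = 0.635 m at depth y = 0.288 m, the central angle is θ = 2 arccos(1 − 2y/D) = 2.955 rad. Then A = (D²/8)(θ − sin θ) = 0.1396 m² and P = Dθ/2 = 0.9384 m.
Hydraulic radius R = A/P = 0.1396/0.9384 = 0.1488 m.
From Manning's equation, V = (1/n) R^(2/3) S^(1/2) = (1/0.022) × 0.1488^(2/3) × 0.00064^(1/2) = 0.323 m/s.

V = 0.323 m/s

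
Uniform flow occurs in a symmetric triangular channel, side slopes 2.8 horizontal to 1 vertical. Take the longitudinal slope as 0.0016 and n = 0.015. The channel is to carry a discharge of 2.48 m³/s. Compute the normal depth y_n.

Manning's equation rearranged: A R^(2/3) = nQ / (1·√S) = 0.015 × 2.48 / (√0.0016) = 0.93.
Trying y = 0.65 m: A R^(2/3) = 0.5373 — short.
Trying y = 0.868 m: A R^(2/3) = 1.162 — over.
Trying y = 0.798 m: A R^(2/3) = 0.9285 — ≈ 0.93.

y_n = 0.798 m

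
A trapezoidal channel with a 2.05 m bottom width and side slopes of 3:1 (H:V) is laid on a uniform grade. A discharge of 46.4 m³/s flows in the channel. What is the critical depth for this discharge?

At critical depth, Q² T / (g A³) = 1, i.e. A³/T = Q²/g = 46.4²/9.81 = 219.5.
At y = 1.62 m: A³/T = 119.2 — short.
At y = 2.25 m: A³/T = 499.2 — over.
At y = 1.87 m: A³/T = 221.5 — ≈ 219.5.

y_c = 1.87 m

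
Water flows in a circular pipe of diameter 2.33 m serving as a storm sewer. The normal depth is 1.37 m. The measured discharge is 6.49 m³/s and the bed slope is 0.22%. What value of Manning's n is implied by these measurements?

For a circular section of diameter D = 2.33 m at depth y = 1.37 m, the central angle is θ = 2 arccos(1 − 2y/D) = 3.495 rad. Then A = (D²/8)(θ − sin θ) = 2.607 m² and P = Dθ/2 = 4.072 m.
Hydraulic radius R = A/P = 2.607/4.072 = 0.6402 m.
Rearranging Manning's equation: n = (1/Q) A R^(2/3) S^(1/2) = (1/6.49) × 2.607 × 0.6402^(2/3) × √0.0022 = 0.014.

n = 0.014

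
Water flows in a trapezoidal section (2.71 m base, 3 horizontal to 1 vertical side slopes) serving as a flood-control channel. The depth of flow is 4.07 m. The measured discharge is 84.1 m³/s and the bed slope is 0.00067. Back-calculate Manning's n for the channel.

With bottom width b = 2.71 m and side slope z = 3: A = (b + zy)y = (2.71 + 3×4.07)×4.07 = 60.72 m²; P = b + 2y√(1+z²) = 2.71 + 2×4.07×3.162 = 28.45 m.
Hydraulic radius R = A/P = 60.72/28.45 = 2.134 m.
Rearranging Manning's equation: n = (1/Q) A R^(2/3) S^(1/2) = (1/84.1) × 60.72 × 2.134^(2/3) × √0.00067 = 0.031.

n = 0.031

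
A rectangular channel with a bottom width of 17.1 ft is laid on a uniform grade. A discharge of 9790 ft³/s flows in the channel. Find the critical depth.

y_c = 21.7 ft

For a rectangular channel, critical depth y_c = (q²/g)^(1/3) where q = Q/b = 9790/17.1 = 572.5 ft²/s.
So y_c = (572.5²/32.2)^(1/3) = 21.7 ft.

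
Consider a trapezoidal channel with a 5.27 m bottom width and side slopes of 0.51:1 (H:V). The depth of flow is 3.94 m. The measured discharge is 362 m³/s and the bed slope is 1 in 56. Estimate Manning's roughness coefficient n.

n = 0.017

With bottom width b = 5.27 m and side slope z = 0.51: A = (b + zy)y = (5.27 + 0.51×3.94)×3.94 = 28.68 m²; P = b + 2y√(1+z²) = 5.27 + 2×3.94×1.123 = 14.12 m.
Hydraulic radius R = A/P = 28.68/14.12 = 2.032 m.
Rearranging Manning's equation: n = (1/Q) A R^(2/3) S^(1/2) = (1/362) × 28.68 × 2.032^(2/3) × √0.01786 = 0.017.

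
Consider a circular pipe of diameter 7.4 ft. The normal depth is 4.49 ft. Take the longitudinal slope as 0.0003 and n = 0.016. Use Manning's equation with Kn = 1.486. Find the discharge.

For a circular section of diameter D = 7.4 ft at depth y = 4.49 ft, the central angle is θ = 2 arccos(1 − 2y/D) = 3.572 rad. Then A = (D²/8)(θ − sin θ) = 27.31 ft² and P = Dθ/2 = 13.22 ft.
Hydraulic radius R = A/P = 27.31/13.22 = 2.066 ft.
Manning's equation: Q = (1.486/n) A R^(2/3) S^(1/2) = (1.486/0.016) × 27.31 × 2.066^(2/3) × 0.0003^(1/2) = 71.3 ft³/s.

Q = 71.3 ft³/s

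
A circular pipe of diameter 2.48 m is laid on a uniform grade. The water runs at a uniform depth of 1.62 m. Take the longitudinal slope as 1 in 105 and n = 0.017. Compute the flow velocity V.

V = 4.59 m/s

For a circular section of diameter D = 2.48 m at depth y = 1.62 m, the central angle is θ = 2 arccos(1 − 2y/D) = 3.765 rad. Then A = (D²/8)(θ − sin θ) = 3.343 m² and P = Dθ/2 = 4.668 m.
Hydraulic radius R = A/P = 3.343/4.668 = 0.7161 m.
From Manning's equation, V = (1/n) R^(2/3) S^(1/2) = (1/0.017) × 0.7161^(2/3) × 0.009524^(1/2) = 4.59 m/s.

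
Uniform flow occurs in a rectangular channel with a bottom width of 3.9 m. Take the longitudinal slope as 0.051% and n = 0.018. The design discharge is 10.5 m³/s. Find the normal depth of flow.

Manning's equation rearranged: A R^(2/3) = nQ / (1·√S) = 0.018 × 10.5 / (√0.00051) = 8.369.
Trying y = 2.36 m: A R^(2/3) = 9.615 — over.
Trying y = 1.9 m: A R^(2/3) = 7.223 — short.
Trying y = 2.12 m: A R^(2/3) = 8.354 — matches.

y_n = 2.12 m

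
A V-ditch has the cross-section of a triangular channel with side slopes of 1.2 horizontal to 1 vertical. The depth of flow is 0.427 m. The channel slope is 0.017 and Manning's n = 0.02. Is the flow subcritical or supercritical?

For a triangular section with side slope z = 1.2: A = zy² = 1.2×0.427² = 0.2188 m²; P = 2y√(1+z²) = 2×0.427×1.562 = 1.334 m.
Hydraulic radius R = A/P = 0.2188/1.334 = 0.164 m.
V = (1/n) R^(2/3) √S = (1/0.02) × 0.164^(2/3) × √0.017 = 1.953 m/s. Hydraulic depth D_h = A/T = 0.2188/1.025 = 0.2135 m.
Froude number Fr = V/√(g·D_h) = 1.953/√(9.81×0.2135) = 1.35, which is greater than 1, so the flow is supercritical.

supercritical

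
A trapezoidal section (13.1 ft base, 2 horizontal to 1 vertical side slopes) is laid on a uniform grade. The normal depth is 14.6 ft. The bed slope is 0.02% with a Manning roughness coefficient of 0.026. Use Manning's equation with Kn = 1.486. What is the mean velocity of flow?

With bottom width b = 13.1 ft and side slope z = 2: A = (b + zy)y = (13.1 + 2×14.6)×14.6 = 617.6 ft²; P = b + 2y√(1+z²) = 13.1 + 2×14.6×2.236 = 78.39 ft.
Hydraulic radius R = A/P = 617.6/78.39 = 7.878 ft.
From Manning's equation, V = (1.486/n) R^(2/3) S^(1/2) = (1.486/0.026) × 7.878^(2/3) × 0.0002^(1/2) = 3.2 ft/s.

V = 3.2 ft/s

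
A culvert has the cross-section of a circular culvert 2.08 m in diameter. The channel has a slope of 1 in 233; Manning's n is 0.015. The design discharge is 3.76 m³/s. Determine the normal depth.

Manning's equation rearranged: A R^(2/3) = nQ / (1·√S) = 0.015 × 3.76 / (√0.004292) = 0.8609.
Try y = 1.14 m: A R^(2/3) = 1.28 — too large.
Try y = 0.737 m: A R^(2/3) = 0.5913 — too small.
Try y = 0.904 m: A R^(2/3) = 0.8604 — ≈ 0.8609.

y_n = 0.904 m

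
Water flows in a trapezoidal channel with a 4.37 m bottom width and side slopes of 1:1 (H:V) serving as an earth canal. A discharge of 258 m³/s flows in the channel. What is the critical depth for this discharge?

At critical depth, Q² T / (g A³) = 1, i.e. A³/T = Q²/g = 258²/9.81 = 6785.
At y = 6.17 m: A³/T = 16460 — high.
At y = 4.93 m: A³/T = 6773 — ≈ 6785.

y_c = 4.93 m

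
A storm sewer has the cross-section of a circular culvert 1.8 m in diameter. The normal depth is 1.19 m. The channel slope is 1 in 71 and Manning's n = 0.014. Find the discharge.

Q = 9.81 m³/s

For a circular section of diameter D = 1.8 m at depth y = 1.19 m, the central angle is θ = 2 arccos(1 − 2y/D) = 3.798 rad. Then A = (D²/8)(θ − sin θ) = 1.785 m² and P = Dθ/2 = 3.418 m.
Hydraulic radius R = A/P = 1.785/3.418 = 0.5223 m.
Manning's equation: Q = (1/n) A R^(2/3) S^(1/2) = (1/0.014) × 1.785 × 0.5223^(2/3) × 0.01408^(1/2) = 9.81 m³/s.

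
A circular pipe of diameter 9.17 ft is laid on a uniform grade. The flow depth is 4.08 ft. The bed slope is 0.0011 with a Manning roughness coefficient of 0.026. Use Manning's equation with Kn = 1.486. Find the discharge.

For a circular section of diameter D = 9.17 ft at depth y = 4.08 ft, the central angle is θ = 2 arccos(1 − 2y/D) = 2.921 rad. Then A = (D²/8)(θ − sin θ) = 28.4 ft² and P = Dθ/2 = 13.39 ft.
Hydraulic radius R = A/P = 28.4/13.39 = 2.121 ft.
Manning's equation: Q = (1.486/n) A R^(2/3) S^(1/2) = (1.486/0.026) × 28.4 × 2.121^(2/3) × 0.0011^(1/2) = 88.9 ft³/s.

Q = 88.9 ft³/s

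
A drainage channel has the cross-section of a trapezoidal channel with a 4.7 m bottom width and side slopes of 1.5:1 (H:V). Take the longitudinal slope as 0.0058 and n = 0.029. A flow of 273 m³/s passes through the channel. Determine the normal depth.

y_n = 4.72 m

Manning's equation rearranged: A R^(2/3) = nQ / (1·√S) = 0.029 × 273 / (√0.0058) = 104.
Trying y = 4.2 m: A R^(2/3) = 81.16 — too small.
Trying y = 4.72 m: A R^(2/3) = 104.1 — matches.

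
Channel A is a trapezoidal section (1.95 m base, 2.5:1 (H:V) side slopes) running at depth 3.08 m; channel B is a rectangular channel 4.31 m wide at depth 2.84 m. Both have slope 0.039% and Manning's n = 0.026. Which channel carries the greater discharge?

Channel A: With bottom width b = 1.95 m and side slope z = 2.5: A = (b + zy)y = (1.95 + 2.5×3.08)×3.08 = 29.72 m²; P = b + 2y√(1+z²) = 1.95 + 2×3.08×2.693 = 18.54 m. Hydraulic radius R = A/P = 29.72/18.54 = 1.603 m. Q_A = (1/0.026)·29.72·1.603^(2/3)·√0.00039 = 30.93 m³/s.
Channel B: Flow area A = b·y = 4.31 × 2.84 = 12.24 m². Wetted perimeter P = b + 2y = 4.31 + 2×2.84 = 9.99 m. Hydraulic radius R = A/P = 12.24/9.99 = 1.225 m. Q_B = (1/0.026)·12.24·1.225^(2/3)·√0.00039 = 10.65 m³/s.
Q_A = 30.93 m³/s vs Q_B = 10.65 m³/s, so channel A carries more.

channel A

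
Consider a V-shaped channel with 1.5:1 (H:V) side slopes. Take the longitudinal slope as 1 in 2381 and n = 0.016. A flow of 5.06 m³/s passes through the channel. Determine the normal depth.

y_n = 1.79 m

Manning's equation rearranged: A R^(2/3) = nQ / (1·√S) = 0.016 × 5.06 / (√0.00042) = 3.95.
Try y = 1.35 m: A R^(2/3) = 1.861 — too small.
Try y = 2.18 m: A R^(2/3) = 6.679 — too large.
Try y = 1.79 m: A R^(2/3) = 3.949 — matches.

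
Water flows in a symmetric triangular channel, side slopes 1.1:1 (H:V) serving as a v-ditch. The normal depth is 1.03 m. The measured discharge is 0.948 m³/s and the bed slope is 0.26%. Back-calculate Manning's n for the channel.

n = 0.033

For a triangular section with side slope z = 1.1: A = zy² = 1.1×1.03² = 1.167 m²; P = 2y√(1+z²) = 2×1.03×1.487 = 3.062 m.
Hydraulic radius R = A/P = 1.167/3.062 = 0.3811 m.
Rearranging Manning's equation: n = (1/Q) A R^(2/3) S^(1/2) = (1/0.948) × 1.167 × 0.3811^(2/3) × √0.0026 = 0.033.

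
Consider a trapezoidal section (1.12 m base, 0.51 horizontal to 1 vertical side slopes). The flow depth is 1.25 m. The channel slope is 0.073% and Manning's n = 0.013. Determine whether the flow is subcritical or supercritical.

With bottom width b = 1.12 m and side slope z = 0.51: A = (b + zy)y = (1.12 + 0.51×1.25)×1.25 = 2.197 m²; P = b + 2y√(1+z²) = 1.12 + 2×1.25×1.123 = 3.926 m.
Hydraulic radius R = A/P = 2.197/3.926 = 0.5595 m.
V = (1/n) R^(2/3) √S = (1/0.013) × 0.5595^(2/3) × √0.00073 = 1.411 m/s. Hydraulic depth D_h = A/T = 2.197/2.395 = 0.9173 m.
Froude number Fr = V/√(g·D_h) = 1.411/√(9.81×0.9173) = 0.47, which is less than 1, so the flow is subcritical.

subcritical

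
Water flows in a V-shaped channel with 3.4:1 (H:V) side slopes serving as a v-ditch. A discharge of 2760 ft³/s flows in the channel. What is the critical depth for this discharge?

y_c = 8.36 ft

At critical depth, Q² T / (g A³) = 1, i.e. A³/T = Q²/g = 2760²/32.2 = 236600.
At y = 10.5 ft: A³/T = 737700 — over.
At y = 6.53 ft: A³/T = 68630 — short.
At y = 8.36 ft: A³/T = 236000 — close enough.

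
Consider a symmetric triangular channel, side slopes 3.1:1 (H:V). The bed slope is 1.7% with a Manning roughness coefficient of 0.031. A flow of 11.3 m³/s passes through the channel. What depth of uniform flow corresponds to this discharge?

Manning's equation rearranged: A R^(2/3) = nQ / (1·√S) = 0.031 × 11.3 / (√0.017) = 2.687.
Try y = 1.01 m: A R^(2/3) = 1.94 — low.
Try y = 1.31 m: A R^(2/3) = 3.882 — high.
Try y = 1.14 m: A R^(2/3) = 2.68 — ≈ 2.687.

y_n = 1.14 m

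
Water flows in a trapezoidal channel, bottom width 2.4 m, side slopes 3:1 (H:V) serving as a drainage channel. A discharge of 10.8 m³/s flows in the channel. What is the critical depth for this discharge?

At critical depth, Q² T / (g A³) = 1, i.e. A³/T = Q²/g = 10.8²/9.81 = 11.89.
Try y = 0.678 m: A³/T = 4.201 — short.
Try y = 0.981 m: A³/T = 17.38 — over.
Try y = 0.89 m: A³/T = 11.87 — close enough.

y_c = 0.89 m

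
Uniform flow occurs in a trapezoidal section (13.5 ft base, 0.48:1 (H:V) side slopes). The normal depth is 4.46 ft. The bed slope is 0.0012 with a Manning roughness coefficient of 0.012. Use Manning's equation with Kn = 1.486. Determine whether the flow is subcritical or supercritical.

With bottom width b = 13.5 ft and side slope z = 0.48: A = (b + zy)y = (13.5 + 0.48×4.46)×4.46 = 69.76 ft²; P = b + 2y√(1+z²) = 13.5 + 2×4.46×1.109 = 23.39 ft.
Hydraulic radius R = A/P = 69.76/23.39 = 2.982 ft.
V = (1.486/n) R^(2/3) √S = (1.486/0.012) × 2.982^(2/3) × √0.0012 = 8.887 ft/s. Hydraulic depth D_h = A/T = 69.76/17.78 = 3.923 ft.
Froude number Fr = V/√(g·D_h) = 8.887/√(32.2×3.923) = 0.791, which is less than 1, so the flow is subcritical.

subcritical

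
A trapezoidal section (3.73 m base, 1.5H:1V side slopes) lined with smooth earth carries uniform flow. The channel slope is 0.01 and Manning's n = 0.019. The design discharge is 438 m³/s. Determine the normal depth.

y_n = 4.49 m

Manning's equation rearranged: A R^(2/3) = nQ / (1·√S) = 0.019 × 438 / (√0.01) = 83.22.
At y = 5.54 m: A R^(2/3) = 132.9 — high.
At y = 3.14 m: A R^(2/3) = 38.64 — low.
At y = 4.49 m: A R^(2/3) = 83.27 — close enough.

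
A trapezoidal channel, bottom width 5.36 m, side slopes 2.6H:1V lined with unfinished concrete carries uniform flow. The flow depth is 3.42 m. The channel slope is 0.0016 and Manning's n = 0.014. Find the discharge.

With bottom width b = 5.36 m and side slope z = 2.6: A = (b + zy)y = (5.36 + 2.6×3.42)×3.42 = 48.74 m²; P = b + 2y√(1+z²) = 5.36 + 2×3.42×2.786 = 24.41 m.
Hydraulic radius R = A/P = 48.74/24.41 = 1.996 m.
Manning's equation: Q = (1/n) A R^(2/3) S^(1/2) = (1/0.014) × 48.74 × 1.996^(2/3) × 0.0016^(1/2) = 221 m³/s.

Q = 221 m³/s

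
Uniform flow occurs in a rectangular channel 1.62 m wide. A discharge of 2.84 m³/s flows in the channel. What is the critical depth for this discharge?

For a rectangular channel, critical depth y_c = (q²/g)^(1/3) where q = Q/b = 2.84/1.62 = 1.753 m²/s.
So y_c = (1.753²/9.81)^(1/3) = 0.679 m.

y_c = 0.679 m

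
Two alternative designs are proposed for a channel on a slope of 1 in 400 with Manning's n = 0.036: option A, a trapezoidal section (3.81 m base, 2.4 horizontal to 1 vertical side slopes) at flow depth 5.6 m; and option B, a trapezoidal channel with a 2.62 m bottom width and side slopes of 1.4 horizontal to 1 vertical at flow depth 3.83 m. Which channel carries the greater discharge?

Channel A: With bottom width b = 3.81 m and side slope z = 2.4: A = (b + zy)y = (3.81 + 2.4×5.6)×5.6 = 96.6 m²; P = b + 2y√(1+z²) = 3.81 + 2×5.6×2.6 = 32.93 m. Hydraulic radius R = A/P = 96.6/32.93 = 2.933 m. Q_A = (1/0.036)·96.6·2.933^(2/3)·√0.0025 = 274.9 m³/s.
Channel B: With bottom width b = 2.62 m and side slope z = 1.4: A = (b + zy)y = (2.62 + 1.4×3.83)×3.83 = 30.57 m²; P = b + 2y√(1+z²) = 2.62 + 2×3.83×1.72 = 15.8 m. Hydraulic radius R = A/P = 30.57/15.8 = 1.935 m. Q_B = (1/0.036)·30.57·1.935^(2/3)·√0.0025 = 65.93 m³/s.
Q_A = 274.9 m³/s vs Q_B = 65.93 m³/s, so channel A carries more.

channel A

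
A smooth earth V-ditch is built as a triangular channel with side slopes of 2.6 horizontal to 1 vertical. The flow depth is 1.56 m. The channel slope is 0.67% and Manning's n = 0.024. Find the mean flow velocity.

V = 2.76 m/s

For a triangular section with side slope z = 2.6: A = zy² = 2.6×1.56² = 6.327 m²; P = 2y√(1+z²) = 2×1.56×2.786 = 8.691 m.
Hydraulic radius R = A/P = 6.327/8.691 = 0.728 m.
From Manning's equation, V = (1/n) R^(2/3) S^(1/2) = (1/0.024) × 0.728^(2/3) × 0.0067^(1/2) = 2.76 m/s.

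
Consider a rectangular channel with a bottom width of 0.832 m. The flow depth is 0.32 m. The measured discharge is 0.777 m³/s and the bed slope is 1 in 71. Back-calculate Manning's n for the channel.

Flow area A = b·y = 0.832 × 0.32 = 0.2662 m². Wetted perimeter P = b + 2y = 0.832 + 2×0.32 = 1.472 m.
Hydraulic radius R = A/P = 0.2662/1.472 = 0.1809 m.
Rearranging Manning's equation: n = (1/Q) A R^(2/3) S^(1/2) = (1/0.777) × 0.2662 × 0.1809^(2/3) × √0.01408 = 0.013.

n = 0.013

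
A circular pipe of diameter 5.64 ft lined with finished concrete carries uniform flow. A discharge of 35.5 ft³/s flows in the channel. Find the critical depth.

y_c = 1.6 ft

At critical depth, Q² T / (g A³) = 1, i.e. A³/T = Q²/g = 35.5²/32.2 = 39.14.
At y = 1.1 ft: A³/T = 9.039 — short.
At y = 1.86 ft: A³/T = 69.9 — over.
At y = 1.6 ft: A³/T = 39.01 — ≈ 39.14.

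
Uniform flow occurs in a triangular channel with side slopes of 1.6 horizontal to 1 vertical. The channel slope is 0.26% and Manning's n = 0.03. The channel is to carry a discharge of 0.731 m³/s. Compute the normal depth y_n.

y_n = 0.757 m

Manning's equation rearranged: A R^(2/3) = nQ / (1·√S) = 0.03 × 0.731 / (√0.0026) = 0.4301.
At y = 0.907 m: A R^(2/3) = 0.6961 — high.
At y = 0.527 m: A R^(2/3) = 0.1636 — low.
At y = 0.757 m: A R^(2/3) = 0.4298 — matches.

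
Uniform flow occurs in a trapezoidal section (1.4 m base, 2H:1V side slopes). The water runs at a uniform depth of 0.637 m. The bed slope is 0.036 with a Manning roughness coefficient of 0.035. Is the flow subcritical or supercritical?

With bottom width b = 1.4 m and side slope z = 2: A = (b + zy)y = (1.4 + 2×0.637)×0.637 = 1.703 m²; P = b + 2y√(1+z²) = 1.4 + 2×0.637×2.236 = 4.249 m.
Hydraulic radius R = A/P = 1.703/4.249 = 0.4009 m.
V = (1/n) R^(2/3) √S = (1/0.035) × 0.4009^(2/3) × √0.036 = 2.947 m/s. Hydraulic depth D_h = A/T = 1.703/3.948 = 0.4314 m.
Froude number Fr = V/√(g·D_h) = 2.947/√(9.81×0.4314) = 1.43, which is greater than 1, so the flow is supercritical.

supercritical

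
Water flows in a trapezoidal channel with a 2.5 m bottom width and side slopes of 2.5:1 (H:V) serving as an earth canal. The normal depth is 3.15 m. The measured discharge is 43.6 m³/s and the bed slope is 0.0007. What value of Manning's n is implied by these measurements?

n = 0.028

With bottom width b = 2.5 m and side slope z = 2.5: A = (b + zy)y = (2.5 + 2.5×3.15)×3.15 = 32.68 m²; P = b + 2y√(1+z²) = 2.5 + 2×3.15×2.693 = 19.46 m.
Hydraulic radius R = A/P = 32.68/19.46 = 1.679 m.
Rearranging Manning's equation: n = (1/Q) A R^(2/3) S^(1/2) = (1/43.6) × 32.68 × 1.679^(2/3) × √0.0007 = 0.028.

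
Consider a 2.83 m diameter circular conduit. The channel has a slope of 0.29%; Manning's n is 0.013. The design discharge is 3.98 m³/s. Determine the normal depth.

Manning's equation rearranged: A R^(2/3) = nQ / (1·√S) = 0.013 × 3.98 / (√0.0029) = 0.9608.
Trying y = 0.606 m: A R^(2/3) = 0.502 — low.
Trying y = 0.93 m: A R^(2/3) = 1.165 — high.
Trying y = 0.841 m: A R^(2/3) = 0.9603 — close enough.

y_n = 0.841 m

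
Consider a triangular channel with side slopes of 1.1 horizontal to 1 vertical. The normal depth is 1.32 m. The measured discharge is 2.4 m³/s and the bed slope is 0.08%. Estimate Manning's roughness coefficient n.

For a triangular section with side slope z = 1.1: A = zy² = 1.1×1.32² = 1.917 m²; P = 2y√(1+z²) = 2×1.32×1.487 = 3.925 m.
Hydraulic radius R = A/P = 1.917/3.925 = 0.4884 m.
Rearranging Manning's equation: n = (1/Q) A R^(2/3) S^(1/2) = (1/2.4) × 1.917 × 0.4884^(2/3) × √0.0008 = 0.014.

n = 0.014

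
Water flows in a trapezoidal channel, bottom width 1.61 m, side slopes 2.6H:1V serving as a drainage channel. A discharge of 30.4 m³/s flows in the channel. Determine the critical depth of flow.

At critical depth, Q² T / (g A³) = 1, i.e. A³/T = Q²/g = 30.4²/9.81 = 94.21.
Trying y = 1.33 m: A³/T = 35.92 — short.
Trying y = 1.67 m: A³/T = 95.4 — matches.

y_c = 1.67 m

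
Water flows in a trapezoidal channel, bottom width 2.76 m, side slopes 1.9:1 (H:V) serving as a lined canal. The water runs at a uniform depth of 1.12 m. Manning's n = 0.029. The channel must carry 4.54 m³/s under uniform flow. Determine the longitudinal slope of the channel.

S = 0.000891

With bottom width b = 2.76 m and side slope z = 1.9: A = (b + zy)y = (2.76 + 1.9×1.12)×1.12 = 5.475 m²; P = b + 2y√(1+z²) = 2.76 + 2×1.12×2.147 = 7.569 m.
Hydraulic radius R = A/P = 5.475/7.569 = 0.7232 m.
From Manning's equation, S = [nQ / (1 A R^(2/3))]² = [0.029 × 4.54 / (1 × 5.475 × 0.7232^(2/3))]² = 0.000891.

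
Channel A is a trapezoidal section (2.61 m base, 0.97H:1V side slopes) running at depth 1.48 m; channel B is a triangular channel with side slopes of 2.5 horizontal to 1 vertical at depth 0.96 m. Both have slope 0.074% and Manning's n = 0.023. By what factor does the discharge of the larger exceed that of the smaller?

4.12

Channel A: With bottom width b = 2.61 m and side slope z = 0.97: A = (b + zy)y = (2.61 + 0.97×1.48)×1.48 = 5.987 m²; P = b + 2y√(1+z²) = 2.61 + 2×1.48×1.393 = 6.734 m. Hydraulic radius R = A/P = 5.987/6.734 = 0.8892 m. Q_A = (1/0.023)·5.987·0.8892^(2/3)·√0.00074 = 6.548 m³/s.
Channel B: For a triangular section with side slope z = 2.5: A = zy² = 2.5×0.96² = 2.304 m²; P = 2y√(1+z²) = 2×0.96×2.693 = 5.17 m. Hydraulic radius R = A/P = 2.304/5.17 = 0.4457 m. Q_B = (1/0.023)·2.304·0.4457^(2/3)·√0.00074 = 1.59 m³/s.
The larger discharge is 6.548 m³/s and the smaller is 1.59 m³/s; the ratio is 4.12.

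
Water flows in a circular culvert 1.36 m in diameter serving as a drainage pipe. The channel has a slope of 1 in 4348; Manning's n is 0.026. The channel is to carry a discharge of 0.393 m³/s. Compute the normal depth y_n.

y_n = 1.06 m

Manning's equation rearranged: A R^(2/3) = nQ / (1·√S) = 0.026 × 0.393 / (√0.00023) = 0.6738.
At y = 0.816 m: A R^(2/3) = 0.4754 — too small.
At y = 1.22 m: A R^(2/3) = 0.7532 — too large.
At y = 1.06 m: A R^(2/3) = 0.6735 — close enough.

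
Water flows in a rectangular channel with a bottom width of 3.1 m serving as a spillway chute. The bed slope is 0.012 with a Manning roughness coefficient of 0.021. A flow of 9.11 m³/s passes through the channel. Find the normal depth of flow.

y_n = 0.843 m

Manning's equation rearranged: A R^(2/3) = nQ / (1·√S) = 0.021 × 9.11 / (√0.012) = 1.746.
At y = 0.655 m: A R^(2/3) = 1.211 — short.
At y = 0.982 m: A R^(2/3) = 2.168 — over.
At y = 0.843 m: A R^(2/3) = 1.746 — ≈ 1.746.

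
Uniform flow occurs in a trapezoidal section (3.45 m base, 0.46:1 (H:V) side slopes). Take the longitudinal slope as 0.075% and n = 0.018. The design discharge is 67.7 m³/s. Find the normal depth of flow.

y_n = 4.94 m

Manning's equation rearranged: A R^(2/3) = nQ / (1·√S) = 0.018 × 67.7 / (√0.00075) = 44.5.
Try y = 3.52 m: A R^(2/3) = 24.34 — short.
Try y = 6.02 m: A R^(2/3) = 64.12 — over.
Try y = 4.94 m: A R^(2/3) = 44.47 — matches.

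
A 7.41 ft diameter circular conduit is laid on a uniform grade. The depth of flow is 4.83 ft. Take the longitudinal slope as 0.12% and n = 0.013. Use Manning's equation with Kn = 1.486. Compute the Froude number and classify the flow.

subcritical

For a circular section of diameter D = 7.41 ft at depth y = 4.83 ft, the central angle is θ = 2 arccos(1 − 2y/D) = 3.759 rad. Then A = (D²/8)(θ − sin θ) = 29.77 ft² and P = Dθ/2 = 13.93 ft.
Hydraulic radius R = A/P = 29.77/13.93 = 2.138 ft.
V = (1.486/n) R^(2/3) √S = (1.486/0.013) × 2.138^(2/3) × √0.0012 = 6.571 ft/s. Hydraulic depth D_h = A/T = 29.77/7.06 = 4.216 ft.
Froude number Fr = V/√(g·D_h) = 6.571/√(32.2×4.216) = 0.564, which is less than 1, so the flow is subcritical.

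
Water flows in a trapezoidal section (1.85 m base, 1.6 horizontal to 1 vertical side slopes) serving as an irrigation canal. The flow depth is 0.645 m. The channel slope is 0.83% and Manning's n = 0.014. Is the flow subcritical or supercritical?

With bottom width b = 1.85 m and side slope z = 1.6: A = (b + zy)y = (1.85 + 1.6×0.645)×0.645 = 1.859 m²; P = b + 2y√(1+z²) = 1.85 + 2×0.645×1.887 = 4.284 m.
Hydraulic radius R = A/P = 1.859/4.284 = 0.4339 m.
V = (1/n) R^(2/3) √S = (1/0.014) × 0.4339^(2/3) × √0.0083 = 3.73 m/s. Hydraulic depth D_h = A/T = 1.859/3.914 = 0.4749 m.
Froude number Fr = V/√(g·D_h) = 3.73/√(9.81×0.4749) = 1.73, which is greater than 1, so the flow is supercritical.

supercritical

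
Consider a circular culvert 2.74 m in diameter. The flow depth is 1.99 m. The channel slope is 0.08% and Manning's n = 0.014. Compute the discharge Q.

For a circular section of diameter D = 2.74 m at depth y = 1.99 m, the central angle is θ = 2 arccos(1 − 2y/D) = 4.081 rad. Then A = (D²/8)(θ − sin θ) = 4.587 m² and P = Dθ/2 = 5.591 m.
Hydraulic radius R = A/P = 4.587/5.591 = 0.8205 m.
Manning's equation: Q = (1/n) A R^(2/3) S^(1/2) = (1/0.014) × 4.587 × 0.8205^(2/3) × 0.0008^(1/2) = 8.12 m³/s.

Q = 8.12 m³/s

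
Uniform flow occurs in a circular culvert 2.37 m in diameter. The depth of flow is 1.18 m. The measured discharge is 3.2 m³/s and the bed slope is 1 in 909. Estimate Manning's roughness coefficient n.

For a circular section of diameter D = 2.37 m at depth y = 1.18 m, the central angle is θ = 2 arccos(1 − 2y/D) = 3.133 rad. Then A = (D²/8)(θ − sin θ) = 2.194 m² and P = Dθ/2 = 3.713 m.
Hydraulic radius R = A/P = 2.194/3.713 = 0.5909 m.
Rearranging Manning's equation: n = (1/Q) A R^(2/3) S^(1/2) = (1/3.2) × 2.194 × 0.5909^(2/3) × √0.0011 = 0.016.

n = 0.016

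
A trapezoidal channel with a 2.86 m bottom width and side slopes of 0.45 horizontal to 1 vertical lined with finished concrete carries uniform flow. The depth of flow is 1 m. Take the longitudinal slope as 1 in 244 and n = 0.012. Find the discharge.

With bottom width b = 2.86 m and side slope z = 0.45: A = (b + zy)y = (2.86 + 0.45×1)×1 = 3.31 m²; P = b + 2y√(1+z²) = 2.86 + 2×1×1.097 = 5.053 m.
Hydraulic radius R = A/P = 3.31/5.053 = 0.655 m.
Manning's equation: Q = (1/n) A R^(2/3) S^(1/2) = (1/0.012) × 3.31 × 0.655^(2/3) × 0.004098^(1/2) = 13.3 m³/s.

Q = 13.3 m³/s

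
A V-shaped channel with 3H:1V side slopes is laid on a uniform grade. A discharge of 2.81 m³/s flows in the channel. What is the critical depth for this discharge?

At critical depth, Q² T / (g A³) = 1, i.e. A³/T = Q²/g = 2.81²/9.81 = 0.8049.
Try y = 0.877 m: A³/T = 2.335 — over.
Try y = 0.487 m: A³/T = 0.1233 — short.
Try y = 0.709 m: A³/T = 0.8062 — close enough.

y_c = 0.709 m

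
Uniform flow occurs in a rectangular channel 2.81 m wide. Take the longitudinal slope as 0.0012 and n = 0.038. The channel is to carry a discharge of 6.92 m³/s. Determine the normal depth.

y_n = 2.82 m

Manning's equation rearranged: A R^(2/3) = nQ / (1·√S) = 0.038 × 6.92 / (√0.0012) = 7.591.
At y = 3.49 m: A R^(2/3) = 9.818 — over.
At y = 2.11 m: A R^(2/3) = 5.293 — short.
At y = 2.82 m: A R^(2/3) = 7.592 — matches.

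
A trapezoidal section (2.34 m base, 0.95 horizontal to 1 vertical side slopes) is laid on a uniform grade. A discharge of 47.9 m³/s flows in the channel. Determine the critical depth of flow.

At critical depth, Q² T / (g A³) = 1, i.e. A³/T = Q²/g = 47.9²/9.81 = 233.9.
Try y = 2.86 m: A³/T = 389.2 — high.
Try y = 2.15 m: A³/T = 130.2 — low.
Try y = 2.51 m: A³/T = 234.6 — matches.

y_c = 2.51 m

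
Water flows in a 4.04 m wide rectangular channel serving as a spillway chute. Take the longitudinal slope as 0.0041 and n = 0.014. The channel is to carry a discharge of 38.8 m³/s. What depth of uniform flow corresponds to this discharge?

Manning's equation rearranged: A R^(2/3) = nQ / (1·√S) = 0.014 × 38.8 / (√0.0041) = 8.483.
Trying y = 2.55 m: A R^(2/3) = 11.16 — over.
Trying y = 1.69 m: A R^(2/3) = 6.459 — short.
Trying y = 2.07 m: A R^(2/3) = 8.487 — close enough.

y_n = 2.07 m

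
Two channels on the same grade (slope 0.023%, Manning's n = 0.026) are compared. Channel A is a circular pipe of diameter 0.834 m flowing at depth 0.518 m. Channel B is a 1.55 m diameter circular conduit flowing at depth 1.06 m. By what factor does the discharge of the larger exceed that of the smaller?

Channel A: For a circular section of diameter D = 0.834 m at depth y = 0.518 m, the central angle is θ = 2 arccos(1 − 2y/D) = 3.631 rad. Then A = (D²/8)(θ − sin θ) = 0.3565 m² and P = Dθ/2 = 1.514 m. Hydraulic radius R = A/P = 0.3565/1.514 = 0.2355 m. Q_A = (1/0.026)·0.3565·0.2355^(2/3)·√0.00023 = 0.07931 m³/s.
Channel B: For a circular section of diameter D = 1.55 m at depth y = 1.06 m, the central angle is θ = 2 arccos(1 − 2y/D) = 3.895 rad. Then A = (D²/8)(θ − sin θ) = 1.375 m² and P = Dθ/2 = 3.018 m. Hydraulic radius R = A/P = 1.375/3.018 = 0.4555 m. Q_B = (1/0.026)·1.375·0.4555^(2/3)·√0.00023 = 0.4749 m³/s.
The larger discharge is 0.4749 m³/s and the smaller is 0.07931 m³/s; the ratio is 5.99.

5.99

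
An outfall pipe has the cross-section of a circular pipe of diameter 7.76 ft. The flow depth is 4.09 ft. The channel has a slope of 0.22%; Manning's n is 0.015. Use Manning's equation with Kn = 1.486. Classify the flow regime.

For a circular section of diameter D = 7.76 ft at depth y = 4.09 ft, the central angle is θ = 2 arccos(1 − 2y/D) = 3.25 rad. Then A = (D²/8)(θ − sin θ) = 25.28 ft² and P = Dθ/2 = 12.61 ft.
Hydraulic radius R = A/P = 25.28/12.61 = 2.005 ft.
V = (1.486/n) R^(2/3) √S = (1.486/0.015) × 2.005^(2/3) × √0.0022 = 7.387 ft/s. Hydraulic depth D_h = A/T = 25.28/7.749 = 3.262 ft.
Froude number Fr = V/√(g·D_h) = 7.387/√(32.2×3.262) = 0.721, which is less than 1, so the flow is subcritical.

subcritical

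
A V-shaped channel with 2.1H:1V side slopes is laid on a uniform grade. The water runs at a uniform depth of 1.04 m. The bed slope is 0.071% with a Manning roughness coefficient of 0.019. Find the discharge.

For a triangular section with side slope z = 2.1: A = zy² = 2.1×1.04² = 2.271 m²; P = 2y√(1+z²) = 2×1.04×2.326 = 4.838 m.
Hydraulic radius R = A/P = 2.271/4.838 = 0.4695 m.
Manning's equation: Q = (1/n) A R^(2/3) S^(1/2) = (1/0.019) × 2.271 × 0.4695^(2/3) × 0.00071^(1/2) = 1.92 m³/s.

Q = 1.92 m³/s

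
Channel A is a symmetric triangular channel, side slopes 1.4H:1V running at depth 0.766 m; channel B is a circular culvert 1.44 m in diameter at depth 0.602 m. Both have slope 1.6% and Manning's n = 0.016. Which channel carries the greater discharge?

channel A

Channel A: For a triangular section with side slope z = 1.4: A = zy² = 1.4×0.766² = 0.8215 m²; P = 2y√(1+z²) = 2×0.766×1.72 = 2.636 m. Hydraulic radius R = A/P = 0.8215/2.636 = 0.3117 m. Q_A = (1/0.016)·0.8215·0.3117^(2/3)·√0.016 = 2.985 m³/s.
Channel B: For a circular section of diameter D = 1.44 m at depth y = 0.602 m, the central angle is θ = 2 arccos(1 − 2y/D) = 2.812 rad. Then A = (D²/8)(θ − sin θ) = 0.6451 m² and P = Dθ/2 = 2.025 m. Hydraulic radius R = A/P = 0.6451/2.025 = 0.3186 m. Q_B = (1/0.016)·0.6451·0.3186^(2/3)·√0.016 = 2.379 m³/s.
Q_A = 2.985 m³/s vs Q_B = 2.379 m³/s, so channel A carries more.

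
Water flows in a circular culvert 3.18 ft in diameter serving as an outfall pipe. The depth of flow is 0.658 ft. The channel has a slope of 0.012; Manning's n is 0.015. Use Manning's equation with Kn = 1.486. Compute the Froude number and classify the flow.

supercritical

For a circular section of diameter D = 3.18 ft at depth y = 0.658 ft, the central angle is θ = 2 arccos(1 − 2y/D) = 1.889 rad. Then A = (D²/8)(θ − sin θ) = 1.187 ft² and P = Dθ/2 = 3.003 ft.
Hydraulic radius R = A/P = 1.187/3.003 = 0.3953 ft.
V = (1.486/n) R^(2/3) √S = (1.486/0.015) × 0.3953^(2/3) × √0.012 = 5.845 ft/s. Hydraulic depth D_h = A/T = 1.187/2.576 = 0.4608 ft.
Froude number Fr = V/√(g·D_h) = 5.845/√(32.2×0.4608) = 1.52, which is greater than 1, so the flow is supercritical.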